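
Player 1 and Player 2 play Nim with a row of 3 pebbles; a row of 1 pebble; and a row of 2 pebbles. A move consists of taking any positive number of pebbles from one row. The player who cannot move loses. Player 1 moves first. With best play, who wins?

Player 2 wins

Write each in binary and XOR column by column:
  11  (3)
  01  (1)
  10  (2)
  --
  00  (0)
The nim-sum is 0, so this is a P-position: the player to move is in a losing position under optimal play; Player 1 is about to move from it and so loses — Player 2 wins.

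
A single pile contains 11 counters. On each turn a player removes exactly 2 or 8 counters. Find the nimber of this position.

0

Compute g(0), g(1), … for moves {2, 8}:
k:     0  1  2  3  4  5  6  7  8  9 10 11
g(k):  0  0  1  1  0  0  1  1  2  2  0  0
So g(11) = 0.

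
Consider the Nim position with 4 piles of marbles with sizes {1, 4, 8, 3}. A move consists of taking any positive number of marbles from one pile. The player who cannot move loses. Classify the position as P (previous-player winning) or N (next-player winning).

Bitwise XOR of the heap sizes:
  0001  (1)
  0100  (4)
  1000  (8)
  0011  (3)
  ----
  1110  (14)
The nim-sum is 14 ≠ 0, so this is an N-position: the player to move can win.

N-position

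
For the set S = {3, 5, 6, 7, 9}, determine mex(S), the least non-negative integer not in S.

0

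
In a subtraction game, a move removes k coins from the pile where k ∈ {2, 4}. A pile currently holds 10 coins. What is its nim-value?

Build the Grundy sequence with g(k) = mex{g(k−s) : s ∈ {2, 4}, s ≤ k}:
g(0) = mex{} = 0
g(1) = mex{} = 0
g(2) = mex{0} = 1
g(3) = mex{0} = 1
g(4) = mex{0,1} = 2
g(5) = mex{0,1} = 2
g(6) = mex{1,2} = 0
g(7) = mex{1,2} = 0
g(8) = mex{0,2} = 1
g(9) = mex{0,2} = 1
g(10) = mex{0,1} = 2
So g(10) = 2.

2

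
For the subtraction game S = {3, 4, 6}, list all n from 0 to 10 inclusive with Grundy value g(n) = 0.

0, 1, 2, 9, 10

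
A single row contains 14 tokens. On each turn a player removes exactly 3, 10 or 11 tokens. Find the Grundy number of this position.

0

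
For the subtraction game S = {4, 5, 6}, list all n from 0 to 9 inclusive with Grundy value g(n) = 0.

0, 1, 2, 3

Grundy values for subtraction set {4, 5, 6}:
g(0) = mex{} = 0
g(1) = mex{} = 0
g(2) = mex{} = 0
g(3) = mex{} = 0
g(4) = mex{0} = 1
g(5) = mex{0} = 1
g(6) = mex{0} = 1
g(7) = mex{0} = 1
g(8) = mex{0,1} = 2
g(9) = mex{0,1} = 2
The P-positions (g = 0) in 0..9 are 0, 1, 2, 3.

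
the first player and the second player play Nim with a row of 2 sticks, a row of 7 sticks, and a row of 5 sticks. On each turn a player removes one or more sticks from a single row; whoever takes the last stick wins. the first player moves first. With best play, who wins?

Nim-sum: 2 ⊕ 7 ⊕ 5 = 0.
The nim-sum is 0, so this is a P-position: the player to move is in a losing position under optimal play; the first player is about to move from it and so loses — the second player wins.

the second player wins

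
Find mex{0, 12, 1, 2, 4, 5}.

The values 0, 1, 2 are all present; 3 is the first non-negative integer missing from the set.

3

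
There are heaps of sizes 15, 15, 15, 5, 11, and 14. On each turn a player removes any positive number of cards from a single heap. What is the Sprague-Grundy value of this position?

15

Compute the nim-sum pairwise:
15 XOR 15 = 0
0 XOR 15 = 15
15 XOR 5 = 10
10 XOR 11 = 1
1 XOR 14 = 15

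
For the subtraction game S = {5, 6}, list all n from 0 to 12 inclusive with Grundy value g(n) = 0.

0, 1, 2, 3, 4, 11, 12

Compute g(0), g(1), … for moves {5, 6}:
k:     0  1  2  3  4  5  6  7  8  9 10 11 12
g(k):  0  0  0  0  0  1  1  1  1  1  2  0  0
The P-positions (g = 0) in 0..12 are 0, 1, 2, 3, 4, 11, 12.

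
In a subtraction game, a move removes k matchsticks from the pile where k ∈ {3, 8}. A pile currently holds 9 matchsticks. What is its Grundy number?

1

Build the Grundy sequence with g(k) = mex{g(k−s) : s ∈ {3, 8}, s ≤ k}:
g(0) = mex{} = 0
g(1) = mex{} = 0
g(2) = mex{} = 0
g(3) = mex{0} = 1
g(4) = mex{0} = 1
g(5) = mex{0} = 1
g(6) = mex{1} = 0
g(7) = mex{1} = 0
g(8) = mex{0,1} = 2
g(9) = mex{0} = 1
So g(9) = 1.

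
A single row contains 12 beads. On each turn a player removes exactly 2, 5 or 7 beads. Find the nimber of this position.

Compute g(0), g(1), … for moves {2, 5, 7}:
k:     0  1  2  3  4  5  6  7  8  9 10 11 12
g(k):  0  0  1  1  0  2  1  3  2  2  0  3  1
So g(12) = 1.

1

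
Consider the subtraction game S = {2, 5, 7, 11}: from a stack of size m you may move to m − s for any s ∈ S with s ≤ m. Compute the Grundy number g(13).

Build the Grundy sequence with g(k) = mex{g(k−s) : s ∈ {2, 5, 7, 11}, s ≤ k}:
g(0) = mex{} = 0
g(1) = mex{} = 0
g(2) = mex{0} = 1
g(3) = mex{0} = 1
g(4) = mex{1} = 0
g(5) = mex{0,1} = 2
g(6) = mex{0} = 1
g(7) = mex{0,1,2} = 3
g(8) = mex{0,1} = 2
g(9) = mex{0,1,3} = 2
g(10) = mex{1,2} = 0
g(11) = mex{0,1,2} = 3
g(12) = mex{0,2,3} = 1
g(13) = mex{1,2,3} = 0
So g(13) = 0.

0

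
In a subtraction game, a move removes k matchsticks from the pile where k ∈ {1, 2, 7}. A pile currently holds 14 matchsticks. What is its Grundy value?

2

Compute g(0), g(1), … for moves {1, 2, 7}:
k:     0  1  2  3  4  5  6  7  8  9 10 11 12 13 14
g(k):  0  1  2  0  1  2  0  1  2  0  1  2  0  1  2
So g(14) = 2.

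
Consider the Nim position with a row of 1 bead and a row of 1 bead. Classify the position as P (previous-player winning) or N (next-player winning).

P-position

Bitwise XOR of the heap sizes:
  1  (1)
  1  (1)
  -
  0  (0)
The nim-sum is 0, so this is a P-position: the player to move is in a losing position under optimal play.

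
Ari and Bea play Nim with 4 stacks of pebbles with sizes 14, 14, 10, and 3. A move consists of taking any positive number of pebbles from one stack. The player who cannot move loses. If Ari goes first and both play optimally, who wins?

Ari wins

Nim-sum: 14 ^ 14 ^ 10 ^ 3 = 9.
The nim-sum is 9 ≠ 0, so this is an N-position: the player to move can win; Ari has a winning move.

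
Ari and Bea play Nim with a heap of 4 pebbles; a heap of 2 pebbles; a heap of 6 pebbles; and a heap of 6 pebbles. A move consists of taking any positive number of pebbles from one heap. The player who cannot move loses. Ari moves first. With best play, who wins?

Compute the nim-sum pairwise:
4 ^ 2 = 6
6 ^ 6 = 0
0 ^ 6 = 6
The nim-sum is 6 ≠ 0, so this is an N-position: the player to move can win; Ari has a winning move.

Ari wins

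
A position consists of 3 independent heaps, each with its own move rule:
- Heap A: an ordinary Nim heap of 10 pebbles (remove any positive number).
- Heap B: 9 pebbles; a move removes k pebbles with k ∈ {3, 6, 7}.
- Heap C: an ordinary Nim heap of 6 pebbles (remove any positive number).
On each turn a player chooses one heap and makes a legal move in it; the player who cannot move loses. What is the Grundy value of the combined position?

15

Heap A is a plain Nim heap of size 10, so its Grundy value is 10.
Build the Grundy sequence for heap B with g(k) = mex{g(k−s) : s ∈ {3, 6, 7}, s ≤ k}:
k:     0  1  2  3  4  5  6  7  8  9
g(k):  0  0  0  1  1  1  2  2  2  3
So g(9) = 3.
Heap C is a plain Nim heap of size 6, so its Grundy value is 6.
By the Sprague-Grundy theorem, the Grundy value of a sum of independent games is the XOR of the component values.
Combined value = 10 ⊕ 3 ⊕ 6 = 15.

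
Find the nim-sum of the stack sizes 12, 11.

7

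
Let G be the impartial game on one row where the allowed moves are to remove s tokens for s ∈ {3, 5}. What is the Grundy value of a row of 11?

1

Grundy values for subtraction set {3, 5}:
k:     0  1  2  3  4  5  6  7  8  9 10 11
g(k):  0  0  0  1  1  1  2  2  0  0  0  1
So g(11) = 1.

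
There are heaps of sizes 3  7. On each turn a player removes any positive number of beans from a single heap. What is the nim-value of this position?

Compute the nim-sum pairwise:
3 ^ 7 = 4

4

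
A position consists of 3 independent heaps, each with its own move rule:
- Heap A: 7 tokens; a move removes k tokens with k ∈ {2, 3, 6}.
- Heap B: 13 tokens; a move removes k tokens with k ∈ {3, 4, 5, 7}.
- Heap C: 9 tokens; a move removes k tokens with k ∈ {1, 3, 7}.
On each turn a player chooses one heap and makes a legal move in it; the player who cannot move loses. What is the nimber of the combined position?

Grundy values for heap A (subtraction set {2, 3, 6}):
k:     0  1  2  3  4  5  6  7
g(k):  0  0  1  1  2  0  3  1
So g(7) = 1.
For heap B, compute g(0), g(1), … with moves {3, 4, 5, 7}:
g(0) = mex{} = 0
g(1) = mex{} = 0
g(2) = mex{} = 0
g(3) = mex{0} = 1
g(4) = mex{0} = 1
g(5) = mex{0} = 1
g(6) = mex{0,1} = 2
g(7) = mex{0,1} = 2
g(8) = mex{0,1} = 2
g(9) = mex{0,1,2} = 3
g(10) = mex{1,2} = 0
g(11) = mex{1,2} = 0
g(12) = mex{1,2,3} = 0
g(13) = mex{0,2,3} = 1
So g(13) = 1.
Build the Grundy sequence for heap C with g(k) = mex{g(k−s) : s ∈ {1, 3, 7}, s ≤ k}:
g(0) = mex{} = 0
g(1) = mex{0} = 1
g(2) = mex{1} = 0
g(3) = mex{0} = 1
g(4) = mex{1} = 0
g(5) = mex{0} = 1
g(6) = mex{1} = 0
g(7) = mex{0} = 1
g(8) = mex{1} = 0
g(9) = mex{0} = 1
So g(9) = 1.
By the Sprague-Grundy theorem, the Grundy value of a sum of independent games is the XOR of the component values.
Combined value = 1 ⊕ 1 ⊕ 1 = 1.

1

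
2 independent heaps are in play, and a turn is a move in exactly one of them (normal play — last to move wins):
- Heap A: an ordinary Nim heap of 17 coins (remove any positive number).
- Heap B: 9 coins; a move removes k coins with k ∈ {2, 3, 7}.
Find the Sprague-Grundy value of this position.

19

Heap A is a plain Nim heap of size 17, so its Grundy value is 17.
For heap B, compute g(0), g(1), … with moves {2, 3, 7}:
g(0) = mex{} = 0
g(1) = mex{} = 0
g(2) = mex{0} = 1
g(3) = mex{0} = 1
g(4) = mex{0,1} = 2
g(5) = mex{1} = 0
g(6) = mex{1,2} = 0
g(7) = mex{0,2} = 1
g(8) = mex{0} = 1
g(9) = mex{0,1} = 2
So g(9) = 2.
The value of a disjunctive sum is the nim-sum of the parts.
Combined value = 17 XOR 2 = 19.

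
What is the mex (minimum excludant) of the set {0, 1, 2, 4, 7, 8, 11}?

The values 0, 1, 2 are all present; 3 is the first non-negative integer missing from the set.

3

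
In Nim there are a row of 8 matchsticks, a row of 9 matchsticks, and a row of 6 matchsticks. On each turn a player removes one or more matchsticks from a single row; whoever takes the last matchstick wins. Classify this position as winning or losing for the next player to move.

Bitwise XOR of the heap sizes:
  1000  (8)
  1001  (9)
  0110  (6)
  ----
  0111  (7)
The nim-sum is 7 ≠ 0, so this is an N-position: the player to move can win.

Winning position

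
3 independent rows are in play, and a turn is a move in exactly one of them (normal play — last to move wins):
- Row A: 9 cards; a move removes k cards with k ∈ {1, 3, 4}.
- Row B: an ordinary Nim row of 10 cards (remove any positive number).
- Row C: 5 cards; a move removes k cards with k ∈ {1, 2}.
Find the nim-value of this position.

8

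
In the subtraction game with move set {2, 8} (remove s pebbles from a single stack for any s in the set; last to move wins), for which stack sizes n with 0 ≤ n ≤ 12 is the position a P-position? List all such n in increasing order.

0, 1, 4, 5, 10, 11

Compute g(0), g(1), … for moves {2, 8}:
k:     0  1  2  3  4  5  6  7  8  9 10 11 12
g(k):  0  0  1  1  0  0  1  1  2  2  0  0  1
The P-positions (g = 0) in 0..12 are 0, 1, 4, 5, 10, 11.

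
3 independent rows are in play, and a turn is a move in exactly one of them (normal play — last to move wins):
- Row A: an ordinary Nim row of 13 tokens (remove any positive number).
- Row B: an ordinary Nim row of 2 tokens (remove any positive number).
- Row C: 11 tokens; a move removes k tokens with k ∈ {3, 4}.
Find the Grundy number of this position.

14

Row A is a plain Nim row of size 13, so its Grundy value is 13.
Row B is a plain Nim row of size 2, so its Grundy value is 2.
Build the Grundy sequence for row C with g(k) = mex{g(k−s) : s ∈ {3, 4}, s ≤ k}:
k:     0  1  2  3  4  5  6  7  8  9 10 11
g(k):  0  0  0  1  1  1  2  0  0  0  1  1
So g(11) = 1.
By the Sprague-Grundy theorem, the Grundy value of a sum of independent games is the XOR of the component values.
Combined value = 13 XOR 2 XOR 1 = 14.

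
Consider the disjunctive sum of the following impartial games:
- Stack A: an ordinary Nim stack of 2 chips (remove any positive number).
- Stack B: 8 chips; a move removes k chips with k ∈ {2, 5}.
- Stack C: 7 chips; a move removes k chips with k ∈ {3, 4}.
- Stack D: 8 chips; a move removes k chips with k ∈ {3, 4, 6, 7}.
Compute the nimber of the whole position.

0

Stack A is a plain Nim stack of size 2, so its Grundy value is 2.
Build the Grundy sequence for stack B with g(k) = mex{g(k−s) : s ∈ {2, 5}, s ≤ k}:
g(0) = mex{} = 0
g(1) = mex{} = 0
g(2) = mex{0} = 1
g(3) = mex{0} = 1
g(4) = mex{1} = 0
g(5) = mex{0,1} = 2
g(6) = mex{0} = 1
g(7) = mex{1,2} = 0
g(8) = mex{1} = 0
So g(8) = 0.
Grundy values for stack C (subtraction set {3, 4}):
k:     0  1  2  3  4  5  6  7
g(k):  0  0  0  1  1  1  2  0
So g(7) = 0.
Grundy values for stack D (subtraction set {3, 4, 6, 7}):
k:     0  1  2  3  4  5  6  7  8
g(k):  0  0  0  1  1  1  2  2  2
So g(8) = 2.
By the Sprague-Grundy theorem, the Grundy value of a sum of independent games is the XOR of the component values.
Combined value = 2 ⊕ 0 ⊕ 0 ⊕ 2 = 0.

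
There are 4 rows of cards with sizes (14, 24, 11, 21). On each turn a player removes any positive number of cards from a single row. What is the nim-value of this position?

8

Write each in binary and XOR column by column:
  01110  (14)
  11000  (24)
  01011  (11)
  10101  (21)
  -----
  01000  (8)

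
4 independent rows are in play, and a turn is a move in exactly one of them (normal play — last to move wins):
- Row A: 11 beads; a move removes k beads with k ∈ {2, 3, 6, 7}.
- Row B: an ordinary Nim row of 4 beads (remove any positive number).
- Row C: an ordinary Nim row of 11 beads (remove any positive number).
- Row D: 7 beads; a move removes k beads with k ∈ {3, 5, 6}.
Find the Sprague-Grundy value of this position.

12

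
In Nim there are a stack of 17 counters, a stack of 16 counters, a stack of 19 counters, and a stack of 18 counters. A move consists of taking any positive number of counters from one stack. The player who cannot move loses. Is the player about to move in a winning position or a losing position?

Losing position

Compute the nim-sum pairwise:
17 ^ 16 = 1
1 ^ 19 = 18
18 ^ 18 = 0
The nim-sum is 0, so this is a P-position: the player to move is in a losing position under optimal play.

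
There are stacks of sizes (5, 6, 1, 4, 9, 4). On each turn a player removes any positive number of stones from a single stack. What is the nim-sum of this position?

In binary:
  0101  (5)
  0110  (6)
  0001  (1)
  0100  (4)
  1001  (9)
  0100  (4)
  ----
  1011  (11)

11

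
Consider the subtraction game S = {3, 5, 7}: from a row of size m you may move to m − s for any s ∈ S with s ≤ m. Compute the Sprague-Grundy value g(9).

3

Build the Grundy sequence with g(k) = mex{g(k−s) : s ∈ {3, 5, 7}, s ≤ k}:
k:     0  1  2  3  4  5  6  7  8  9
g(k):  0  0  0  1  1  1  2  2  2  3
So g(9) = 3.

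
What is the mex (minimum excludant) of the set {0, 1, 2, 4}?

The values 0, 1, 2 are all present; 3 is the first non-negative integer missing from the set.

3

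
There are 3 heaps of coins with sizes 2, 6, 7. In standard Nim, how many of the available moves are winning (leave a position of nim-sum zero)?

3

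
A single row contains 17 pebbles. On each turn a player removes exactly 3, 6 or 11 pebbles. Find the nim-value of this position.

1

Build the Grundy sequence with g(k) = mex{g(k−s) : s ∈ {3, 6, 11}, s ≤ k}:
k:     0  1  2  3  4  5  6  7  8  9 10 11 12 13 14 15 16 17
g(k):  0  0  0  1  1  1  2  2  2  0  0  3  1  1  0  2  2  1
So g(17) = 1.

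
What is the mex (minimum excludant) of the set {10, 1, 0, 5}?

2

The values 0, 1 are all present; 2 is the first non-negative integer missing from the set.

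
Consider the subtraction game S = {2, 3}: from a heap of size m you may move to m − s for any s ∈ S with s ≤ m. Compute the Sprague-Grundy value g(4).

Build the Grundy sequence with g(k) = mex{g(k−s) : s ∈ {2, 3}, s ≤ k}:
k:     0  1  2  3  4
g(k):  0  0  1  1  2
So g(4) = 2.

2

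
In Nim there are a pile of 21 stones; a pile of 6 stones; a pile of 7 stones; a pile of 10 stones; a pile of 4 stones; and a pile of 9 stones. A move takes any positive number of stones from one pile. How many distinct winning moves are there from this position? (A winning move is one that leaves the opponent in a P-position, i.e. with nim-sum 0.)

In binary:
  10101  (21)
  00110  (6)
  00111  (7)
  01010  (10)
  00100  (4)
  01001  (9)
  -----
  10011  (19)
The overall nim-sum is X = 19. A pile of size p has a winning move iff p XOR X < p (reduce it to p XOR X).
  21: 21 XOR 19 = 6 < 21 — winning move (to 6).
  6: 6 XOR 19 = 21 ≥ 6 — no move.
  7: 7 XOR 19 = 20 ≥ 7 — no move.
  10: 10 XOR 19 = 25 ≥ 10 — no move.
  4: 4 XOR 19 = 23 ≥ 4 — no move.
  9: 9 XOR 19 = 26 ≥ 9 — no move.
That gives 1 winning move.

1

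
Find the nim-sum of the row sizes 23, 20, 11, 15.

Compute the nim-sum pairwise:
23 XOR 20 = 3
3 XOR 11 = 8
8 XOR 15 = 7

7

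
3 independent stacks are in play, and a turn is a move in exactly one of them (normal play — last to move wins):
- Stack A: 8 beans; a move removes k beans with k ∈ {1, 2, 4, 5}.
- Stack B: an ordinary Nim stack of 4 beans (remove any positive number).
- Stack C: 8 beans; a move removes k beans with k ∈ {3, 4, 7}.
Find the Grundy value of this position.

4

For stack A, compute g(0), g(1), … with moves {1, 2, 4, 5}:
g(0) = mex{} = 0
g(1) = mex{0} = 1
g(2) = mex{0,1} = 2
g(3) = mex{1,2} = 0
g(4) = mex{0,2} = 1
g(5) = mex{0,1} = 2
g(6) = mex{1,2} = 0
g(7) = mex{0,2} = 1
g(8) = mex{0,1} = 2
So g(8) = 2.
Stack B is a plain Nim stack of size 4, so its Grundy value is 4.
Grundy values for stack C (subtraction set {3, 4, 7}):
g(0) = mex{} = 0
g(1) = mex{} = 0
g(2) = mex{} = 0
g(3) = mex{0} = 1
g(4) = mex{0} = 1
g(5) = mex{0} = 1
g(6) = mex{0,1} = 2
g(7) = mex{0,1} = 2
g(8) = mex{0,1} = 2
So g(8) = 2.
The value of a disjunctive sum is the nim-sum of the parts.
Combined value = 2 ⊕ 4 ⊕ 2 = 4.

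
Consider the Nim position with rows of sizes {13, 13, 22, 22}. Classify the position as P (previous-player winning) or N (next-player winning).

Nim-sum: 13 ⊕ 13 ⊕ 22 ⊕ 22 = 0.
The nim-sum is 0, so this is a P-position: the player to move is in a losing position under optimal play.

P-position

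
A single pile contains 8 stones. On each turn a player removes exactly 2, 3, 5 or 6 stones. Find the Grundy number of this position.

0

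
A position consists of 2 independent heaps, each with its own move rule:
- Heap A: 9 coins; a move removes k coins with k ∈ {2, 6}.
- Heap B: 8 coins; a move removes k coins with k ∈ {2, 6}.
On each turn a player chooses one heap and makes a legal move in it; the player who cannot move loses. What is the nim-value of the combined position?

For heap A, compute g(0), g(1), … with moves {2, 6}:
g(0) = mex{} = 0
g(1) = mex{} = 0
g(2) = mex{0} = 1
g(3) = mex{0} = 1
g(4) = mex{1} = 0
g(5) = mex{1} = 0
g(6) = mex{0} = 1
g(7) = mex{0} = 1
g(8) = mex{1} = 0
g(9) = mex{1} = 0
So g(9) = 0.
Build the Grundy sequence for heap B with g(k) = mex{g(k−s) : s ∈ {2, 6}, s ≤ k}:
k:     0  1  2  3  4  5  6  7  8
g(k):  0  0  1  1  0  0  1  1  0
So g(8) = 0.
By the Sprague-Grundy theorem, the Grundy value of a sum of independent games is the XOR of the component values.
Combined value = 0 XOR 0 = 0.

0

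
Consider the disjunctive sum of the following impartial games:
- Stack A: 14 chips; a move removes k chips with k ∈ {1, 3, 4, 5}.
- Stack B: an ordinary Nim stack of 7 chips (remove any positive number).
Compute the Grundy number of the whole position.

5

Build the Grundy sequence for stack A with g(k) = mex{g(k−s) : s ∈ {1, 3, 4, 5}, s ≤ k}:
g(0) = mex{} = 0
g(1) = mex{0} = 1
g(2) = mex{1} = 0
g(3) = mex{0} = 1
g(4) = mex{0,1} = 2
g(5) = mex{0,1,2} = 3
g(6) = mex{0,1,3} = 2
g(7) = mex{0,1,2} = 3
g(8) = mex{1,2,3} = 0
g(9) = mex{0,2,3} = 1
g(10) = mex{1,2,3} = 0
g(11) = mex{0,2,3} = 1
g(12) = mex{0,1,3} = 2
g(13) = mex{0,1,2} = 3
g(14) = mex{0,1,3} = 2
So g(14) = 2.
Stack B is a plain Nim stack of size 7, so its Grundy value is 7.
The value of a disjunctive sum is the nim-sum of the parts.
Combined value = 2 XOR 7 = 5.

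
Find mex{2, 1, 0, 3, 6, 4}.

5

The values 0, 1, 2, 3, 4 are all present; 5 is the first non-negative integer missing from the set.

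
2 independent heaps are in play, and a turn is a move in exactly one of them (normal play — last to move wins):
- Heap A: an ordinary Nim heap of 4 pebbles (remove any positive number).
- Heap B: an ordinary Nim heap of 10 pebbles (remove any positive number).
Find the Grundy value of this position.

14

Heap A is a plain Nim heap of size 4, so its Grundy value is 4.
Heap B is a plain Nim heap of size 10, so its Grundy value is 10.
By the Sprague-Grundy theorem, the Grundy value of a sum of independent games is the XOR of the component values.
Combined value = 4 XOR 10 = 14.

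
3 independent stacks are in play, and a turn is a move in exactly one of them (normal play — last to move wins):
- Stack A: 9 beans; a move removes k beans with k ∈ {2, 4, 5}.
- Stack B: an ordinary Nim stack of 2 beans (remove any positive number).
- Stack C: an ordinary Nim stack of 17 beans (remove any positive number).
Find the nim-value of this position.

Grundy values for stack A (subtraction set {2, 4, 5}):
k:     0  1  2  3  4  5  6  7  8  9
g(k):  0  0  1  1  2  2  3  0  0  1
So g(9) = 1.
Stack B is a plain Nim stack of size 2, so its Grundy value is 2.
Stack C is a plain Nim stack of size 17, so its Grundy value is 17.
The value of a disjunctive sum is the nim-sum of the parts.
Combined value = 1 XOR 2 XOR 17 = 18.

18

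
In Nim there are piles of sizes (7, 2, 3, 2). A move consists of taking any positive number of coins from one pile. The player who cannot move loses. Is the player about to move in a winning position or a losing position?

Winning position

Write each in binary and XOR column by column:
  111  (7)
  010  (2)
  011  (3)
  010  (2)
  ---
  100  (4)
The nim-sum is 4 ≠ 0, so this is an N-position: the player to move can win.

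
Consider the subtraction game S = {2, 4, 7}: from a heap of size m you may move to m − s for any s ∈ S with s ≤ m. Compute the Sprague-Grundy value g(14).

Build the Grundy sequence with g(k) = mex{g(k−s) : s ∈ {2, 4, 7}, s ≤ k}:
g(0) = mex{} = 0
g(1) = mex{} = 0
g(2) = mex{0} = 1
g(3) = mex{0} = 1
g(4) = mex{0,1} = 2
g(5) = mex{0,1} = 2
g(6) = mex{1,2} = 0
g(7) = mex{0,1,2} = 3
g(8) = mex{0,2} = 1
g(9) = mex{1,2,3} = 0
g(10) = mex{0,1} = 2
g(11) = mex{0,2,3} = 1
g(12) = mex{1,2} = 0
g(13) = mex{0,1} = 2
g(14) = mex{0,2,3} = 1
So g(14) = 1.

1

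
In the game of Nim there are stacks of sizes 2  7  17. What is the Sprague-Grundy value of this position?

In binary:
  00010  (2)
  00111  (7)
  10001  (17)
  -----
  10100  (20)

20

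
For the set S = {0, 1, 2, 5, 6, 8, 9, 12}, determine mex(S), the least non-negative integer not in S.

3

The values 0, 1, 2 are all present; 3 is the first non-negative integer missing from the set.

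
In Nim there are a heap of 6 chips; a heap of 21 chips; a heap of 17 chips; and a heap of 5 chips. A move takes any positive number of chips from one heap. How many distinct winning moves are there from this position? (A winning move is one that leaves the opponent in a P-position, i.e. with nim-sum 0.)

3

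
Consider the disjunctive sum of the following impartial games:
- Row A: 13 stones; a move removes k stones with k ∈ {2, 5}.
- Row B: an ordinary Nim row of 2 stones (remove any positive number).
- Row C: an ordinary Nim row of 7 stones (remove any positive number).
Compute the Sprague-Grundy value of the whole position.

4

Build the Grundy sequence for row A with g(k) = mex{g(k−s) : s ∈ {2, 5}, s ≤ k}:
k:     0  1  2  3  4  5  6  7  8  9 10 11 12 13
g(k):  0  0  1  1  0  2  1  0  0  1  1  0  2  1
So g(13) = 1.
Row B is a plain Nim row of size 2, so its Grundy value is 2.
Row C is a plain Nim row of size 7, so its Grundy value is 7.
By the Sprague-Grundy theorem, the Grundy value of a sum of independent games is the XOR of the component values.
Combined value = 1 XOR 2 XOR 7 = 4.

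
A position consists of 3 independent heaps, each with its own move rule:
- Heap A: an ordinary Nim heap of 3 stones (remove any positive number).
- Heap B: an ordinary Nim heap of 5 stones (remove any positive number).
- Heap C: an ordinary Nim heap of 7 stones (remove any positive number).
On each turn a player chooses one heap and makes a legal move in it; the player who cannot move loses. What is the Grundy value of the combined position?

Heap A is a plain Nim heap of size 3, so its Grundy value is 3.
Heap B is a plain Nim heap of size 5, so its Grundy value is 5.
Heap C is a plain Nim heap of size 7, so its Grundy value is 7.
By the Sprague-Grundy theorem, the Grundy value of a sum of independent games is the XOR of the component values.
Combined value = 3 XOR 5 XOR 7 = 1.

1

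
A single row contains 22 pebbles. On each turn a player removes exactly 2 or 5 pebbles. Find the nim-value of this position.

0

Build the Grundy sequence with g(k) = mex{g(k−s) : s ∈ {2, 5}, s ≤ k}:
k:     0  1  2  3  4  5  6  7  8  9 10 11 12 13 14 15 16 17 18 19 20 21 22
g(k):  0  0  1  1  0  2  1  0  0  1  1  0  2  1  0  0  1  1  0  2  1  0  0
So g(22) = 0.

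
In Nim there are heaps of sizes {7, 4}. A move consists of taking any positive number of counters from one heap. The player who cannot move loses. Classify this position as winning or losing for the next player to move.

Compute the nim-sum pairwise:
7 ⊕ 4 = 3
The nim-sum is 3 ≠ 0, so this is an N-position: the player to move can win.

Winning position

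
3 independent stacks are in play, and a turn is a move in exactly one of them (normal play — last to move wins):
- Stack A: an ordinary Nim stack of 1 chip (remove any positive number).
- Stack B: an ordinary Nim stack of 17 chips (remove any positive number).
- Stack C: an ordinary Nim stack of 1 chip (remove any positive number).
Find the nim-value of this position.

Stack A is a plain Nim stack of size 1, so its Grundy value is 1.
Stack B is a plain Nim stack of size 17, so its Grundy value is 17.
Stack C is a plain Nim stack of size 1, so its Grundy value is 1.
The value of a disjunctive sum is the nim-sum of the parts.
Combined value = 1 ⊕ 17 ⊕ 1 = 17.

17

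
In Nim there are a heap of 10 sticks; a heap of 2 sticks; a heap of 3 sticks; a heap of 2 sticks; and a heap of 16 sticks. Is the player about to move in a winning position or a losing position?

Nim-sum: 10 XOR 2 XOR 3 XOR 2 XOR 16 = 25.
The nim-sum is 25 ≠ 0, so this is an N-position: the player to move can win.

Winning position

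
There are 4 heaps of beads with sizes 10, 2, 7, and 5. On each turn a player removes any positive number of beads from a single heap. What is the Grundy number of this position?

Write each in binary and XOR column by column:
  1010  (10)
  0010  (2)
  0111  (7)
  0101  (5)
  ----
  1010  (10)

10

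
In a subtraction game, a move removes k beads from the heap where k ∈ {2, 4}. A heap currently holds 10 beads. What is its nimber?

2

Build the Grundy sequence with g(k) = mex{g(k−s) : s ∈ {2, 4}, s ≤ k}:
k:     0  1  2  3  4  5  6  7  8  9 10
g(k):  0  0  1  1  2  2  0  0  1  1  2
So g(10) = 2.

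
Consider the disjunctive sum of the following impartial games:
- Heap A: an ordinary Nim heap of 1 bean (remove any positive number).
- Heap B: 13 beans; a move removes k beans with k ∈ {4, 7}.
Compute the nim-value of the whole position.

Heap A is a plain Nim heap of size 1, so its Grundy value is 1.
Build the Grundy sequence for heap B with g(k) = mex{g(k−s) : s ∈ {4, 7}, s ≤ k}:
g(0) = mex{} = 0
g(1) = mex{} = 0
g(2) = mex{} = 0
g(3) = mex{} = 0
g(4) = mex{0} = 1
g(5) = mex{0} = 1
g(6) = mex{0} = 1
g(7) = mex{0} = 1
g(8) = mex{0,1} = 2
g(9) = mex{0,1} = 2
g(10) = mex{0,1} = 2
g(11) = mex{1} = 0
g(12) = mex{1,2} = 0
g(13) = mex{1,2} = 0
So g(13) = 0.
The value of a disjunctive sum is the nim-sum of the parts.
Combined value = 1 ⊕ 0 = 1.

1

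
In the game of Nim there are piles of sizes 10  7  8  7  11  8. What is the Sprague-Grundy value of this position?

1

Bitwise XOR of the heap sizes:
  1010  (10)
  0111  (7)
  1000  (8)
  0111  (7)
  1011  (11)
  1000  (8)
  ----
  0001  (1)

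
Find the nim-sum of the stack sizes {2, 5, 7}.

Compute the nim-sum pairwise:
2 ^ 5 = 7
7 ^ 7 = 0

0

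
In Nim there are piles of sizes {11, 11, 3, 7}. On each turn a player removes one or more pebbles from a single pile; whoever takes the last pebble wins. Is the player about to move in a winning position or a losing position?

Winning position

Nim-sum: 11 ^ 11 ^ 3 ^ 7 = 4.
The nim-sum is 4 ≠ 0, so this is an N-position: the player to move can win.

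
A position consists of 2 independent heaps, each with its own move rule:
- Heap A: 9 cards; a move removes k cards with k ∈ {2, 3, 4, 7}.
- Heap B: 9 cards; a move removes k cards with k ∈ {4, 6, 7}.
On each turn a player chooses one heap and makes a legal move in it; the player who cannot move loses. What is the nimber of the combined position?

Grundy values for heap A (subtraction set {2, 3, 4, 7}):
k:     0  1  2  3  4  5  6  7  8  9
g(k):  0  0  1  1  2  2  0  3  1  4
So g(9) = 4.
Build the Grundy sequence for heap B with g(k) = mex{g(k−s) : s ∈ {4, 6, 7}, s ≤ k}:
k:     0  1  2  3  4  5  6  7  8  9
g(k):  0  0  0  0  1  1  1  1  2  2
So g(9) = 2.
The value of a disjunctive sum is the nim-sum of the parts.
Combined value = 4 XOR 2 = 6.

6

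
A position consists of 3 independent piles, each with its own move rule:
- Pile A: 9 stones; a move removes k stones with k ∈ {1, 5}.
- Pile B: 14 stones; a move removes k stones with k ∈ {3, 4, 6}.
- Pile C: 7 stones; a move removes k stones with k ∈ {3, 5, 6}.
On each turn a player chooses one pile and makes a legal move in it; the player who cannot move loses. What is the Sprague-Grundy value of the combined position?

2

Build the Grundy sequence for pile A with g(k) = mex{g(k−s) : s ∈ {1, 5}, s ≤ k}:
k:     0  1  2  3  4  5  6  7  8  9
g(k):  0  1  0  1  0  1  0  1  0  1
So g(9) = 1.
For pile B, compute g(0), g(1), … with moves {3, 4, 6}:
k:     0  1  2  3  4  5  6  7  8  9 10 11 12 13 14
g(k):  0  0  0  1  1  1  2  2  2  0  0  0  1  1  1
So g(14) = 1.
Build the Grundy sequence for pile C with g(k) = mex{g(k−s) : s ∈ {3, 5, 6}, s ≤ k}:
g(0) = mex{} = 0
g(1) = mex{} = 0
g(2) = mex{} = 0
g(3) = mex{0} = 1
g(4) = mex{0} = 1
g(5) = mex{0} = 1
g(6) = mex{0,1} = 2
g(7) = mex{0,1} = 2
So g(7) = 2.
The value of a disjunctive sum is the nim-sum of the parts.
Combined value = 1 XOR 1 XOR 2 = 2.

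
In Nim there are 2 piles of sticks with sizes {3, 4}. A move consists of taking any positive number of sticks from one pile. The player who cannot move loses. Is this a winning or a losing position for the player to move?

Compute the nim-sum pairwise:
3 ^ 4 = 7
The nim-sum is 7 ≠ 0, so this is an N-position: the player to move can win.

Winning position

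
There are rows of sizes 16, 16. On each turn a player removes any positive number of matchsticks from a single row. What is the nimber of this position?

0

Nim-sum: 16 XOR 16 = 0.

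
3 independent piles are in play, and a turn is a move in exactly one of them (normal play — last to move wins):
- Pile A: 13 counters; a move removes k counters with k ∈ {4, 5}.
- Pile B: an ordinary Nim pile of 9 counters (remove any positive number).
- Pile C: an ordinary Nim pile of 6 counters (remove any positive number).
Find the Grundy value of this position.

14

Build the Grundy sequence for pile A with g(k) = mex{g(k−s) : s ∈ {4, 5}, s ≤ k}:
k:     0  1  2  3  4  5  6  7  8  9 10 11 12 13
g(k):  0  0  0  0  1  1  1  1  2  0  0  0  0  1
So g(13) = 1.
Pile B is a plain Nim pile of size 9, so its Grundy value is 9.
Pile C is a plain Nim pile of size 6, so its Grundy value is 6.
The value of a disjunctive sum is the nim-sum of the parts.
Combined value = 1 XOR 9 XOR 6 = 14.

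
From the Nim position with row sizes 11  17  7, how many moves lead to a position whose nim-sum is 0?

Compute the nim-sum pairwise:
11 ^ 17 = 26
26 ^ 7 = 29
The overall nim-sum is X = 29. A row of size p has a winning move iff p XOR X < p (reduce it to p XOR X).
  11: 11 XOR 29 = 22 ≥ 11 — no move.
  17: 17 XOR 29 = 12 < 17 — winning move (to 12).
  7: 7 XOR 29 = 26 ≥ 7 — no move.
That gives 1 winning move.

1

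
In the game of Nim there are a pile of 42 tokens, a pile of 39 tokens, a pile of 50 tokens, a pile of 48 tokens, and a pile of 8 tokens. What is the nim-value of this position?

7

Compute the nim-sum pairwise:
42 ⊕ 39 = 13
13 ⊕ 50 = 63
63 ⊕ 48 = 15
15 ⊕ 8 = 7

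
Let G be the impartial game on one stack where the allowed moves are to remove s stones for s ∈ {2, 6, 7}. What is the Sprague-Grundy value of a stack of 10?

3

Grundy values for subtraction set {2, 6, 7}:
k:     0  1  2  3  4  5  6  7  8  9 10
g(k):  0  0  1  1  0  0  1  1  2  0  3
So g(10) = 3.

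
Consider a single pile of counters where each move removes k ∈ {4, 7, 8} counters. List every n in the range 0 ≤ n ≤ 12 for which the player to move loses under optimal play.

0, 1, 2, 3, 12

Grundy values for subtraction set {4, 7, 8}:
g(0) = mex{} = 0
g(1) = mex{} = 0
g(2) = mex{} = 0
g(3) = mex{} = 0
g(4) = mex{0} = 1
g(5) = mex{0} = 1
g(6) = mex{0} = 1
g(7) = mex{0} = 1
g(8) = mex{0,1} = 2
g(9) = mex{0,1} = 2
g(10) = mex{0,1} = 2
g(11) = mex{0,1} = 2
g(12) = mex{1,2} = 0
The P-positions (g = 0) in 0..12 are 0, 1, 2, 3, 12.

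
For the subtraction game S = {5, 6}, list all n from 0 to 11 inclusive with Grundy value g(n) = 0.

Compute g(0), g(1), … for moves {5, 6}:
k:     0  1  2  3  4  5  6  7  8  9 10 11
g(k):  0  0  0  0  0  1  1  1  1  1  2  0
The P-positions (g = 0) in 0..11 are 0, 1, 2, 3, 4, 11.

0, 1, 2, 3, 4, 11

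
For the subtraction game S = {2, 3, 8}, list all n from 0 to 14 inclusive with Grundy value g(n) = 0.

Compute g(0), g(1), … for moves {2, 3, 8}:
k:     0  1  2  3  4  5  6  7  8  9 10 11 12 13 14
g(k):  0  0  1  1  2  0  0  1  1  2  0  0  1  1  2
The P-positions (g = 0) in 0..14 are 0, 1, 5, 6, 10, 11.

0, 1, 5, 6, 10, 11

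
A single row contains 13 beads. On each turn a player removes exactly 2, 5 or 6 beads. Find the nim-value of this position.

1

Grundy values for subtraction set {2, 5, 6}:
k:     0  1  2  3  4  5  6  7  8  9 10 11 12 13
g(k):  0  0  1  1  0  2  1  3  0  2  1  0  0  1
So g(13) = 1.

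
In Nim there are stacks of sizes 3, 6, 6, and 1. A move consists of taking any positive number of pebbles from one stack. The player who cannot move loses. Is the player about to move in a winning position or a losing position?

Compute the nim-sum pairwise:
3 ^ 6 = 5
5 ^ 6 = 3
3 ^ 1 = 2
The nim-sum is 2 ≠ 0, so this is an N-position: the player to move can win.

Winning position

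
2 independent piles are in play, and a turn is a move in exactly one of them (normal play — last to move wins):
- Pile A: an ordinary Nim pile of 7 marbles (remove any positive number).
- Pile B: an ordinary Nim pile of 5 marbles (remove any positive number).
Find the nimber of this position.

2

Pile A is a plain Nim pile of size 7, so its Grundy value is 7.
Pile B is a plain Nim pile of size 5, so its Grundy value is 5.
The value of a disjunctive sum is the nim-sum of the parts.
Combined value = 7 XOR 5 = 2.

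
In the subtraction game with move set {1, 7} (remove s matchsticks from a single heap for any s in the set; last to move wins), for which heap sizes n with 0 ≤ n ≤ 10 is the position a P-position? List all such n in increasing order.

Build the Grundy sequence with g(k) = mex{g(k−s) : s ∈ {1, 7}, s ≤ k}:
g(0) = mex{} = 0
g(1) = mex{0} = 1
g(2) = mex{1} = 0
g(3) = mex{0} = 1
g(4) = mex{1} = 0
g(5) = mex{0} = 1
g(6) = mex{1} = 0
g(7) = mex{0} = 1
g(8) = mex{1} = 0
g(9) = mex{0} = 1
g(10) = mex{1} = 0
The P-positions (g = 0) in 0..10 are 0, 2, 4, 6, 8, 10.

0, 2, 4, 6, 8, 10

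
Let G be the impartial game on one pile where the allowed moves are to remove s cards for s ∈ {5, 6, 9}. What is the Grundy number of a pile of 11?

Build the Grundy sequence with g(k) = mex{g(k−s) : s ∈ {5, 6, 9}, s ≤ k}:
g(0) = mex{} = 0
g(1) = mex{} = 0
g(2) = mex{} = 0
g(3) = mex{} = 0
g(4) = mex{} = 0
g(5) = mex{0} = 1
g(6) = mex{0} = 1
g(7) = mex{0} = 1
g(8) = mex{0} = 1
g(9) = mex{0} = 1
g(10) = mex{0,1} = 2
g(11) = mex{0,1} = 2
So g(11) = 2.

2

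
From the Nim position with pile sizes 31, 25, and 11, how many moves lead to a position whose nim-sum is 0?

3

Nim-sum: 31 ^ 25 ^ 11 = 13.
The overall nim-sum is X = 13. A pile of size p has a winning move iff p XOR X < p (reduce it to p XOR X).
  31: 31 XOR 13 = 18 < 31 — winning move (to 18).
  25: 25 XOR 13 = 20 < 25 — winning move (to 20).
  11: 11 XOR 13 = 6 < 11 — winning move (to 6).
That gives 3 winning moves.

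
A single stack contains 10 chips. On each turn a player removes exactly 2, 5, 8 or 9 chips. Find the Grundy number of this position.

3

Build the Grundy sequence with g(k) = mex{g(k−s) : s ∈ {2, 5, 8, 9}, s ≤ k}:
g(0) = mex{} = 0
g(1) = mex{} = 0
g(2) = mex{0} = 1
g(3) = mex{0} = 1
g(4) = mex{1} = 0
g(5) = mex{0,1} = 2
g(6) = mex{0} = 1
g(7) = mex{1,2} = 0
g(8) = mex{0,1} = 2
g(9) = mex{0} = 1
g(10) = mex{0,1,2} = 3
So g(10) = 3.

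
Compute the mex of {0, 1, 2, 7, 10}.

3

The values 0, 1, 2 are all present; 3 is the first non-negative integer missing from the set.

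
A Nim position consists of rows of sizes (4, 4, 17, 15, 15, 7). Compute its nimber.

22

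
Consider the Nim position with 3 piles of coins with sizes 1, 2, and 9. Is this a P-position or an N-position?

N-position

Write each in binary and XOR column by column:
  0001  (1)
  0010  (2)
  1001  (9)
  ----
  1010  (10)
The nim-sum is 10 ≠ 0, so this is an N-position: the player to move can win.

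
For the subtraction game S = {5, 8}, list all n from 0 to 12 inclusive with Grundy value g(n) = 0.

0, 1, 2, 3, 4

Compute g(0), g(1), … for moves {5, 8}:
k:     0  1  2  3  4  5  6  7  8  9 10 11 12
g(k):  0  0  0  0  0  1  1  1  1  1  2  2  2
The P-positions (g = 0) in 0..12 are 0, 1, 2, 3, 4.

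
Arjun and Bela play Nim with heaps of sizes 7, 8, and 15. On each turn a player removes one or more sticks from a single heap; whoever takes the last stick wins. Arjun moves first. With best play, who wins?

Bela wins

Nim-sum: 7 ^ 8 ^ 15 = 0.
The nim-sum is 0, so this is a P-position: the player to move is in a losing position under optimal play; Arjun is about to move from it and so loses — Bela wins.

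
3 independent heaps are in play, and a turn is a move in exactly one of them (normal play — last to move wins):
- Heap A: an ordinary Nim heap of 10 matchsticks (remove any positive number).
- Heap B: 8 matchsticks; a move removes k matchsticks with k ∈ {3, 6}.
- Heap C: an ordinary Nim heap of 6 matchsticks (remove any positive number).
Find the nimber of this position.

Heap A is a plain Nim heap of size 10, so its Grundy value is 10.
For heap B, compute g(0), g(1), … with moves {3, 6}:
k:     0  1  2  3  4  5  6  7  8
g(k):  0  0  0  1  1  1  2  2  2
So g(8) = 2.
Heap C is a plain Nim heap of size 6, so its Grundy value is 6.
By the Sprague-Grundy theorem, the Grundy value of a sum of independent games is the XOR of the component values.
Combined value = 10 ⊕ 2 ⊕ 6 = 14.

14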